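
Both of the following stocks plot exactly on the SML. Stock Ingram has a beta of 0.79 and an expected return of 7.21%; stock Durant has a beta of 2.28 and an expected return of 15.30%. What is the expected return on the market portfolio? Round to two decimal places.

8.35%

Both satisfy E(R) = R_f + β·MRP, so the slope of the SML is
MRP = (15.30% − 7.21%) / (2.28 − 0.79) = 8.09% / 1.49 = 5.4295%
R_f = E(R_Ingram) − β_Ingram·MRP = 7.21% − 0.79 × 5.4295% = 2.9207%
E(R_m) = R_f + MRP = 2.9207% + 5.4295% = 8.35%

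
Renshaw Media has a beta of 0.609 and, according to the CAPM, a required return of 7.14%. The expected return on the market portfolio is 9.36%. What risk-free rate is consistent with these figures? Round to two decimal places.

3.68%

E(R) = R_f + β(E(R_m) − R_f) = R_f(1 − β) + β·E(R_m)
7.14% = R_f × (1 − 0.609) + 0.609 × 9.36%
7.14% = R_f × 0.391 + 5.70024%
R_f = (7.14% − 5.70024%) / 0.391 = 3.68%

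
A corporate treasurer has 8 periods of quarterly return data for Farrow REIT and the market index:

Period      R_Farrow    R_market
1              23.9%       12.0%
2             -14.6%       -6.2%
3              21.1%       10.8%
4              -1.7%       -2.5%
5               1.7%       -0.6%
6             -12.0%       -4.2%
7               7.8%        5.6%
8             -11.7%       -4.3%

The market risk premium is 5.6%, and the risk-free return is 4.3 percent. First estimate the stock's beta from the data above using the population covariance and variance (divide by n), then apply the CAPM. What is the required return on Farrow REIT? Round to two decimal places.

15.74%

Mean R_i = (23.9 − 14.6 + 21.1 − 1.7 + 1.7 − 12.0 + 7.8 − 11.7) / 8 = 1.8125%
Mean R_m = (12.0 − 6.2 + 10.8 − 2.5 − 0.6 − 4.2 + 5.6 − 4.3) / 8 = 1.3250%
Σ(R_i − R̄_i)(R_m − R̄_m) = 733.6075  ⇒  Cov = 733.6075 / 8 = 91.7009
Σ(R_m − R̄_m)² = 359.1350  ⇒  Var(R_m) = 359.1350 / 8 = 44.8919
β = Cov / Var(R_m) = 91.7009 / 44.8919 = 2.0427
E(R) = R_f + β × MRP = 4.3% + 2.0427 × 5.6% = 15.74%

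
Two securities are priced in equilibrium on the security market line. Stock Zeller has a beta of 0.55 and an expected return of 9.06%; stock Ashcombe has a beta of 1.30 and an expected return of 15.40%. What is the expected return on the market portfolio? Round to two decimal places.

12.86%

Both satisfy E(R) = R_f + β·MRP, so the slope of the SML is
MRP = (15.40% − 9.06%) / (1.30 − 0.55) = 6.34% / 0.75 = 8.4533%
R_f = E(R_Zeller) − β_Zeller·MRP = 9.06% − 0.55 × 8.4533% = 4.4107%
E(R_m) = R_f + MRP = 4.4107% + 8.4533% = 12.86%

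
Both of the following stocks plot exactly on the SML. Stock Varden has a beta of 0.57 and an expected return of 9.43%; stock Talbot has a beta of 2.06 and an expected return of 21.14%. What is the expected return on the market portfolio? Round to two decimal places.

Both satisfy E(R) = R_f + β·MRP, so the slope of the SML is
MRP = (21.14% − 9.43%) / (2.06 − 0.57) = 11.71% / 1.49 = 7.8591%
R_f = E(R_Varden) − β_Varden·MRP = 9.43% − 0.57 × 7.8591% = 4.9503%
E(R_m) = R_f + MRP = 4.9503% + 7.8591% = 12.81%

12.81%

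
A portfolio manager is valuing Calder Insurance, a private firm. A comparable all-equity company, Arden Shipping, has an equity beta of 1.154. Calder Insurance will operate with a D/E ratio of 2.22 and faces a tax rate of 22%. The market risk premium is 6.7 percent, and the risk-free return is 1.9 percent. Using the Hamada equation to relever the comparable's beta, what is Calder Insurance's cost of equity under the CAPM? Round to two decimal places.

β_L = β_U × [1 + (1 − t)(D/E)] = 1.154 × [1 + (1 − 0.22) × 2.22]
    = 1.154 × [1 + 0.78 × 2.22] = 1.154 × 2.7316 = 3.1523
E(R) = R_f + β_L × MRP = 1.9% + 3.1523 × 6.7% = 23.02%

23.02%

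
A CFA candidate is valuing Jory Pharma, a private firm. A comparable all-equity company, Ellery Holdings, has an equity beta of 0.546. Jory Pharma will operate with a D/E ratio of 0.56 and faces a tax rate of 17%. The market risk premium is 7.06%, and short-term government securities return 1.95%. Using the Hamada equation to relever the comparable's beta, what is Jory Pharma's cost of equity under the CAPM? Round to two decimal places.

β_L = β_U × [1 + (1 − t)(D/E)] = 0.546 × [1 + (1 − 0.17) × 0.56]
    = 0.546 × [1 + 0.83 × 0.56] = 0.546 × 1.4648 = 0.7998
E(R) = R_f + β_L × MRP = 1.95% + 0.7998 × 7.06% = 7.60%

7.60%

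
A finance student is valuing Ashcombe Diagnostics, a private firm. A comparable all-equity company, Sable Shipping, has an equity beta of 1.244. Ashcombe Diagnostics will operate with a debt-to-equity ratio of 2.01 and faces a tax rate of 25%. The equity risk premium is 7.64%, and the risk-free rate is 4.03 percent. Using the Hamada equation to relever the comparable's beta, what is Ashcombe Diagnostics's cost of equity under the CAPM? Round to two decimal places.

β_L = β_U × [1 + (1 − t)(D/E)] = 1.244 × [1 + (1 − 0.25) × 2.01]
    = 1.244 × [1 + 0.75 × 2.01] = 1.244 × 2.5075 = 3.1193
E(R) = R_f + β_L × MRP = 4.03% + 3.1193 × 7.64% = 27.86%

27.86%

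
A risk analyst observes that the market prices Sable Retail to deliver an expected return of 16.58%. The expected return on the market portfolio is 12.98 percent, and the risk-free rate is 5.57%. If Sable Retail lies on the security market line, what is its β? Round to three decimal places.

1.486

MRP = 12.98% − 5.57% = 7.41%
β = (E(R) − R_f) / MRP = (16.58% − 5.57%) / 7.41% = 11.01% / 7.41% = 1.486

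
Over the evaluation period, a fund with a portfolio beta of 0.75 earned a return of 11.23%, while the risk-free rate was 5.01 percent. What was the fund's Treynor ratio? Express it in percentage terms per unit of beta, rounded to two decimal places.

8.29%

Treynor = (R_P − R_f) / β_P = (11.23% − 5.01%) / 0.7500 = 6.22% / 0.7500 = 8.29%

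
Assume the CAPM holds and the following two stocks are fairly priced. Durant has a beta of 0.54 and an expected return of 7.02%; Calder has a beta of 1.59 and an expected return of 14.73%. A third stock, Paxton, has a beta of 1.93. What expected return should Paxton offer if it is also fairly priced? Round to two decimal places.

MRP (SML slope) = (14.73% − 7.02%) / (1.59 − 0.54) = 7.71% / 1.05 = 7.3429%
R_f (intercept) = 7.02% − 0.54 × 7.3429% = 3.0548%
E(R_Paxton) = R_f + β × MRP = 3.0548% + 1.93 × 7.3429% = 17.23%

17.23%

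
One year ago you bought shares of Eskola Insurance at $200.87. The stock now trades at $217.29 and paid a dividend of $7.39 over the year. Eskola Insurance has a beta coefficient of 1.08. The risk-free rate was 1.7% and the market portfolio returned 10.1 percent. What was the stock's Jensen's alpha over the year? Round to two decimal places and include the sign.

Realised HPR = (P1 + D1 − P0) / P0 = (217.29 + 7.39 − 200.87) / 200.87 = 23.81 / 200.87 = 11.8534%
MRP = 10.1% − 1.7% = 8.40%
CAPM required = R_f + β·MRP = 1.7% + 1.08 × 8.4% = 10.7720%
α = realised − required = 11.8534% − 10.7720% = +1.08%

+1.08%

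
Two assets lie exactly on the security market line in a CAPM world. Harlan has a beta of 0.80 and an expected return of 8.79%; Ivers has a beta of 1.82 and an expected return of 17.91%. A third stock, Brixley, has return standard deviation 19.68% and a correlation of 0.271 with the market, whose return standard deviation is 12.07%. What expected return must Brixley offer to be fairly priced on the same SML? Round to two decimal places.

5.59%

MRP = (17.91% − 8.79%) / (1.82 − 0.80) = 8.9412%
R_f = 8.79% − 0.80 × 8.9412% = 1.6370%
β_Brixley = ρ·σ_i/σ_m = 0.271 × 19.68 / 12.07 = 0.4419
E(R_Brixley) = R_f + β × MRP = 1.6370% + 0.4419 × 8.9412% = 5.59%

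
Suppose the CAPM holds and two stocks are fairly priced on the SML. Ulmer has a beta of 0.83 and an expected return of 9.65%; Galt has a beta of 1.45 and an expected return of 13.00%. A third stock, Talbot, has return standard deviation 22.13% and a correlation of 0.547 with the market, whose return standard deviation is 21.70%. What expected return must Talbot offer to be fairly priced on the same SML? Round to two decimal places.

MRP = (13.00% − 9.65%) / (1.45 − 0.83) = 5.4032%
R_f = 9.65% − 0.83 × 5.4032% = 5.1653%
β_Talbot = ρ·σ_i/σ_m = 0.547 × 22.13 / 21.70 = 0.5578
E(R_Talbot) = R_f + β × MRP = 5.1653% + 0.5578 × 5.4032% = 8.18%

8.18%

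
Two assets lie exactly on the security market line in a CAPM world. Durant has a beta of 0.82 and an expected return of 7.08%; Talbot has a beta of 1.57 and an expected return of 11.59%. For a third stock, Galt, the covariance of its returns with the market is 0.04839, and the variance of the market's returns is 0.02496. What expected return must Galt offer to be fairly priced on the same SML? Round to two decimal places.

13.81%

MRP = (11.59% − 7.08%) / (1.57 − 0.82) = 6.0133%
R_f = 7.08% − 0.82 × 6.0133% = 2.1491%
β_Galt = Cov / Var(R_m) = 0.04839 / 0.02496 = 1.9387
E(R_Galt) = R_f + β × MRP = 2.1491% + 1.9387 × 6.0133% = 13.81%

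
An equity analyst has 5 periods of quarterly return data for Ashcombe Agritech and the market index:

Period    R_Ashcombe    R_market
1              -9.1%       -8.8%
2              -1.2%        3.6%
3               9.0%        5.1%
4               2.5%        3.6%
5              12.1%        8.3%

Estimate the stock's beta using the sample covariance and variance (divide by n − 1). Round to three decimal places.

1.172

Mean R_i = (-9.1 − 1.2 + 9.0 + 2.5 + 12.1) / 5 = 2.6600%
Mean R_m = (-8.8 + 3.6 + 5.1 + 3.6 + 8.3) / 5 = 2.3600%
Σ(R_i − R̄_i)(R_m − R̄_m) = 199.7020  ⇒  Cov = 199.7020 / 4 = 49.9255
Σ(R_m − R̄_m)² = 170.4120  ⇒  Var(R_m) = 170.4120 / 4 = 42.6030
β = Cov / Var(R_m) = 49.9255 / 42.6030 = 1.1719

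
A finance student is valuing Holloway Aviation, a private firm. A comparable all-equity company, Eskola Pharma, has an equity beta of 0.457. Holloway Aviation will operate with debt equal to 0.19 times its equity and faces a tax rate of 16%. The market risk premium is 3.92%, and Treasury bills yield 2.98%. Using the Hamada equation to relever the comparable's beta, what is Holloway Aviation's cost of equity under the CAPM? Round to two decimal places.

5.06%

β_L = β_U × [1 + (1 − t)(D/E)] = 0.457 × [1 + (1 − 0.16) × 0.19]
    = 0.457 × [1 + 0.84 × 0.19] = 0.457 × 1.1596 = 0.5299
E(R) = R_f + β_L × MRP = 2.98% + 0.5299 × 3.92% = 5.06%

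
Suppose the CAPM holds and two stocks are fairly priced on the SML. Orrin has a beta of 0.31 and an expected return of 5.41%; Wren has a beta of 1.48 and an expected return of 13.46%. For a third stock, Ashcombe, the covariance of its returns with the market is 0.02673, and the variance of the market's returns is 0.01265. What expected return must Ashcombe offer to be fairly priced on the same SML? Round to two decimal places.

17.82%

MRP = (13.46% − 5.41%) / (1.48 − 0.31) = 6.8803%
R_f = 5.41% − 0.31 × 6.8803% = 3.2771%
β_Ashcombe = Cov / Var(R_m) = 0.02673 / 0.01265 = 2.1130
E(R_Ashcombe) = R_f + β × MRP = 3.2771% + 2.1130 × 6.8803% = 17.82%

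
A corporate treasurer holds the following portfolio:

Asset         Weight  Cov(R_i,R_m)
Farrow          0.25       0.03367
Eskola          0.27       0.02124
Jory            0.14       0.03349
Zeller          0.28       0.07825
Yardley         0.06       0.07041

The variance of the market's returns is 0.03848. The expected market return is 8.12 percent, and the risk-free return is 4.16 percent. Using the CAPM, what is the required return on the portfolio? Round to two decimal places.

β_Farrow = 0.03367 / 0.03848 = 0.8750
β_Eskola = 0.02124 / 0.03848 = 0.5520
β_Jory = 0.03349 / 0.03848 = 0.8703
β_Zeller = 0.07825 / 0.03848 = 2.0335
β_Yardley = 0.07041 / 0.03848 = 1.8298
β_P = Σ w_i β_i = 0.25×0.8750 + 0.27×0.5520 + 0.14×0.8703 + 0.28×2.0335 + 0.06×1.8298 = 1.1688
MRP = 8.12% − 4.16% = 3.96%
E(R_P) = R_f + β_P × MRP = 4.16% + 1.1688 × 3.96% = 8.79%

8.79%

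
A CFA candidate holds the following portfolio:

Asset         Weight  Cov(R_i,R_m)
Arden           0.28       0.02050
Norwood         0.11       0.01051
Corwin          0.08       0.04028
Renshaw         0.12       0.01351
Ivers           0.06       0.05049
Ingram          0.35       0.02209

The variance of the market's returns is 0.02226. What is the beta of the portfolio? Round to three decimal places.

β_Arden = 0.02050 / 0.02226 = 0.9209
β_Norwood = 0.01051 / 0.02226 = 0.4721
β_Corwin = 0.04028 / 0.02226 = 1.8095
β_Renshaw = 0.01351 / 0.02226 = 0.6069
β_Ivers = 0.05049 / 0.02226 = 2.2682
β_Ingram = 0.02209 / 0.02226 = 0.9924
β_P = Σ w_i β_i = 0.28×0.9209 + 0.11×0.4721 + 0.08×1.8095 + 0.12×0.6069 + 0.06×2.2682 + 0.35×0.9924 = 1.0108

1.011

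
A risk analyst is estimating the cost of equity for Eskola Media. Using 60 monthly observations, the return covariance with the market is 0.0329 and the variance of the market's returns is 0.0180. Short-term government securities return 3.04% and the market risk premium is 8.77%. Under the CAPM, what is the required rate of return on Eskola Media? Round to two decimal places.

19.07%

β = Cov(R_i, R_m) / Var(R_m) = 0.0329 / 0.0180 = 1.8278
E(R) = R_f + β × MRP = 3.04% + 1.8278 × 8.77% = 19.07%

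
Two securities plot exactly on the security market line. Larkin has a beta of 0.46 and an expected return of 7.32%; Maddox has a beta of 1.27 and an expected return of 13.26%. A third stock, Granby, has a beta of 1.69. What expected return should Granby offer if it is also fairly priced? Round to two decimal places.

MRP (SML slope) = (13.26% − 7.32%) / (1.27 − 0.46) = 5.94% / 0.81 = 7.3333%
R_f (intercept) = 7.32% − 0.46 × 7.3333% = 3.9467%
E(R_Granby) = R_f + β × MRP = 3.9467% + 1.69 × 7.3333% = 16.34%

16.34%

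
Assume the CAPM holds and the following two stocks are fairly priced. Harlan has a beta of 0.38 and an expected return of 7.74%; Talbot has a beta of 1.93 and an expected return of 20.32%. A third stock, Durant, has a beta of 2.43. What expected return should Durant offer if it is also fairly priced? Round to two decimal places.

24.38%

MRP (SML slope) = (20.32% − 7.74%) / (1.93 − 0.38) = 12.58% / 1.55 = 8.1161%
R_f (intercept) = 7.74% − 0.38 × 8.1161% = 4.6559%
E(R_Durant) = R_f + β × MRP = 4.6559% + 2.43 × 8.1161% = 24.38%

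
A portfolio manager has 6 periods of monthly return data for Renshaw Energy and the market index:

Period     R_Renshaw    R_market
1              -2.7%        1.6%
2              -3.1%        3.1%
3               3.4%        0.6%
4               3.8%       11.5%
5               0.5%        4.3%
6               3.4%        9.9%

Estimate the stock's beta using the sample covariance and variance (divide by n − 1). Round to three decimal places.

0.398

Mean R_i = (-2.7 − 3.1 + 3.4 + 3.8 + 0.5 + 3.4) / 6 = 0.8833%
Mean R_m = (1.6 + 3.1 + 0.6 + 11.5 + 4.3 + 9.9) / 6 = 5.1667%
Σ(R_i − R̄_i)(R_m − R̄_m) = 40.2367  ⇒  Cov = 40.2367 / 5 = 8.0473
Σ(R_m − R̄_m)² = 101.1133  ⇒  Var(R_m) = 101.1133 / 5 = 20.2227
β = Cov / Var(R_m) = 8.0473 / 20.2227 = 0.3979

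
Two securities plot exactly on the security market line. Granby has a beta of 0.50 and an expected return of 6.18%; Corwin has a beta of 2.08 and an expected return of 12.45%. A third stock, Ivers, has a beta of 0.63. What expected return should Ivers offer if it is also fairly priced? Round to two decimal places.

6.70%

MRP (SML slope) = (12.45% − 6.18%) / (2.08 − 0.50) = 6.27% / 1.58 = 3.9684%
R_f (intercept) = 6.18% − 0.50 × 3.9684% = 4.1958%
E(R_Ivers) = R_f + β × MRP = 4.1958% + 0.63 × 3.9684% = 6.70%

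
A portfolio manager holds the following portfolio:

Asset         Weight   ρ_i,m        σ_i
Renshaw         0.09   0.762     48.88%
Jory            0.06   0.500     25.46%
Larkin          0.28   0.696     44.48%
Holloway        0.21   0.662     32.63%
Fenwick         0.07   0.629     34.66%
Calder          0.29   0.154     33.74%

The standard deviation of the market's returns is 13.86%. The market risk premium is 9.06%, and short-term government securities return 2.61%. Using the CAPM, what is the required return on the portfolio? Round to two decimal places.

15.91%

β_Renshaw = 0.762 × 48.88% / 13.86% = 2.6873
β_Jory = 0.500 × 25.46% / 13.86% = 0.9185
β_Larkin = 0.696 × 44.48% / 13.86% = 2.2336
β_Holloway = 0.662 × 32.63% / 13.86% = 1.5585
β_Fenwick = 0.629 × 34.66% / 13.86% = 1.5730
β_Calder = 0.154 × 33.74% / 13.86% = 0.3749
β_P = Σ w_i β_i = 0.09×2.6873 + 0.06×0.9185 + 0.28×2.2336 + 0.21×1.5585 + 0.07×1.5730 + 0.29×0.3749 = 1.4685
E(R_P) = R_f + β_P × MRP = 2.61% + 1.4685 × 9.06% = 15.91%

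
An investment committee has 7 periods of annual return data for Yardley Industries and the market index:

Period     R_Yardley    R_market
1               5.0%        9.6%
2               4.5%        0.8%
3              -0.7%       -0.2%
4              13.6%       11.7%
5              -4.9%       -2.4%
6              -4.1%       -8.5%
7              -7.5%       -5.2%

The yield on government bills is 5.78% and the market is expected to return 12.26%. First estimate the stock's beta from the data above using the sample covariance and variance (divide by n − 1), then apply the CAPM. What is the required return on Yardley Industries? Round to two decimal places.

11.51%

Mean R_i = (5.0 + 4.5 − 0.7 + 13.6 − 4.9 − 4.1 − 7.5) / 7 = 0.8429%
Mean R_m = (9.6 + 0.8 − 0.2 + 11.7 − 2.4 − 8.5 − 5.2) / 7 = 0.8286%
Σ(R_i − R̄_i)(R_m − R̄_m) = 291.5814  ⇒  Cov = 291.5814 / 6 = 48.5969
Σ(R_m − R̄_m)² = 329.9743  ⇒  Var(R_m) = 329.9743 / 6 = 54.9957
β = Cov / Var(R_m) = 48.5969 / 54.9957 = 0.8836
MRP = 12.26% − 5.78% = 6.48%
E(R) = R_f + β × MRP = 5.78% + 0.8836 × 6.48% = 11.51%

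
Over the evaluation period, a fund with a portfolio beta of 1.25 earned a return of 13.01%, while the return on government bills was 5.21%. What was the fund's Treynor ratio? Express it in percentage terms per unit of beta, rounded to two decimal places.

6.24%

Treynor = (R_P − R_f) / β_P = (13.01% − 5.21%) / 1.2500 = 7.80% / 1.2500 = 6.24%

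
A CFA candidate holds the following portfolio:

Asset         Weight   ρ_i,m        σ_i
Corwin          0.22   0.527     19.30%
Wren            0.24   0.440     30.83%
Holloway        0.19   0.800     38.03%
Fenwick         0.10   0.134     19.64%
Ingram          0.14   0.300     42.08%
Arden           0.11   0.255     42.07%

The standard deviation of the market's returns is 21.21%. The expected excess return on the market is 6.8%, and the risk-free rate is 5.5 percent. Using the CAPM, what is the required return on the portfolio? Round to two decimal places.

10.14%

β_Corwin = 0.527 × 19.30% / 21.21% = 0.4795
β_Wren = 0.440 × 30.83% / 21.21% = 0.6396
β_Holloway = 0.800 × 38.03% / 21.21% = 1.4344
β_Fenwick = 0.134 × 19.64% / 21.21% = 0.1241
β_Ingram = 0.300 × 42.08% / 21.21% = 0.5952
β_Arden = 0.255 × 42.07% / 21.21% = 0.5058
β_P = Σ w_i β_i = 0.22×0.4795 + 0.24×0.6396 + 0.19×1.4344 + 0.10×0.1241 + 0.14×0.5952 + 0.11×0.5058 = 0.6829
E(R_P) = R_f + β_P × MRP = 5.5% + 0.6829 × 6.8% = 10.14%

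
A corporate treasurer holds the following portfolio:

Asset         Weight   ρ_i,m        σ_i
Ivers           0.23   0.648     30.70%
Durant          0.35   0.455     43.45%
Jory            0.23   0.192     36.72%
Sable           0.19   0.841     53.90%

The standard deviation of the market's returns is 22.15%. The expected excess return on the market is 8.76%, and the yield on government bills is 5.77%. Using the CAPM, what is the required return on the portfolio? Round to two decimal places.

14.36%

β_Ivers = 0.648 × 30.70% / 22.15% = 0.8981
β_Durant = 0.455 × 43.45% / 22.15% = 0.8925
β_Jory = 0.192 × 36.72% / 22.15% = 0.3183
β_Sable = 0.841 × 53.90% / 22.15% = 2.0465
β_P = Σ w_i β_i = 0.23×0.8981 + 0.35×0.8925 + 0.23×0.3183 + 0.19×2.0465 = 0.9810
E(R_P) = R_f + β_P × MRP = 5.77% + 0.9810 × 8.76% = 14.36%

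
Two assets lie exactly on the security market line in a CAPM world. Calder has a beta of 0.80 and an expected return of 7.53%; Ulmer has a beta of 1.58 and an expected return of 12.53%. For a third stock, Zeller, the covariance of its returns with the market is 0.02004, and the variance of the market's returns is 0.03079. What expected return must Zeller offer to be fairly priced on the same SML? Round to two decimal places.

6.57%

MRP = (12.53% − 7.53%) / (1.58 − 0.80) = 6.4103%
R_f = 7.53% − 0.80 × 6.4103% = 2.4018%
β_Zeller = Cov / Var(R_m) = 0.02004 / 0.03079 = 0.6509
E(R_Zeller) = R_f + β × MRP = 2.4018% + 0.6509 × 6.4103% = 6.57%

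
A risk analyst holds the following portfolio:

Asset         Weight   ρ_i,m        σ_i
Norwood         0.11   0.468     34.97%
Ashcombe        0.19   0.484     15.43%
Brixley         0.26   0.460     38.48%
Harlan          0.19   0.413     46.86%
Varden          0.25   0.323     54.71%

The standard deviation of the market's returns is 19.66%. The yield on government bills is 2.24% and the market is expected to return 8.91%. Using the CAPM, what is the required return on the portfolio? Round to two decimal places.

β_Norwood = 0.468 × 34.97% / 19.66% = 0.8324
β_Ashcombe = 0.484 × 15.43% / 19.66% = 0.3799
β_Brixley = 0.460 × 38.48% / 19.66% = 0.9003
β_Harlan = 0.413 × 46.86% / 19.66% = 0.9844
β_Varden = 0.323 × 54.71% / 19.66% = 0.8988
β_P = Σ w_i β_i = 0.11×0.8324 + 0.19×0.3799 + 0.26×0.9003 + 0.19×0.9844 + 0.25×0.8988 = 0.8096
MRP = 8.91% − 2.24% = 6.67%
E(R_P) = R_f + β_P × MRP = 2.24% + 0.8096 × 6.67% = 7.64%

7.64%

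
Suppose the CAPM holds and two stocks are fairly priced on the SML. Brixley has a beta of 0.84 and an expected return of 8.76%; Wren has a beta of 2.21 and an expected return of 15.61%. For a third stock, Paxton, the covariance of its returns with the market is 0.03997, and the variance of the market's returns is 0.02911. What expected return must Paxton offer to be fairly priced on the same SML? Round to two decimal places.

11.43%

MRP = (15.61% − 8.76%) / (2.21 − 0.84) = 5.0000%
R_f = 8.76% − 0.84 × 5.0000% = 4.5600%
β_Paxton = Cov / Var(R_m) = 0.03997 / 0.02911 = 1.3731
E(R_Paxton) = R_f + β × MRP = 4.5600% + 1.3731 × 5.0000% = 11.43%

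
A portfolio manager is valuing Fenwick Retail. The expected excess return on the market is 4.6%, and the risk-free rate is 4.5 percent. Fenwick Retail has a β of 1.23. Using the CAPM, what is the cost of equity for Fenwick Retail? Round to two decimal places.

E(R) = R_f + β × MRP = 4.5% + 1.23 × 4.6% = 10.16%

10.16%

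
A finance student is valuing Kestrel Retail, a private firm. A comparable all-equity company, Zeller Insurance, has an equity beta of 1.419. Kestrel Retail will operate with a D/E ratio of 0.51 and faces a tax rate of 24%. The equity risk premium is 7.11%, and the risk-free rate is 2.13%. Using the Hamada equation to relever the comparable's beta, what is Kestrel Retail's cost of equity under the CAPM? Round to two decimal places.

16.13%

β_L = β_U × [1 + (1 − t)(D/E)] = 1.419 × [1 + (1 − 0.24) × 0.51]
    = 1.419 × [1 + 0.76 × 0.51] = 1.419 × 1.3876 = 1.9690
E(R) = R_f + β_L × MRP = 2.13% + 1.9690 × 7.11% = 16.13%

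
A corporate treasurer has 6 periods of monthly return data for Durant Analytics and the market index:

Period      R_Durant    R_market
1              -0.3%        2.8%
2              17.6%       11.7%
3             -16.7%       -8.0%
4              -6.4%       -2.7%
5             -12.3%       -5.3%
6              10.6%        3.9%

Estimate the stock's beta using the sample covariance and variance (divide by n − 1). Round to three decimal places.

Mean R_i = (-0.3 + 17.6 − 16.7 − 6.4 − 12.3 + 10.6) / 6 = -1.2500%
Mean R_m = (2.8 + 11.7 − 8.0 − 2.7 − 5.3 + 3.9) / 6 = 0.4000%
Σ(R_i − R̄_i)(R_m − R̄_m) = 465.4900  ⇒  Cov = 465.4900 / 5 = 93.0980
Σ(R_m − R̄_m)² = 258.3600  ⇒  Var(R_m) = 258.3600 / 5 = 51.6720
β = Cov / Var(R_m) = 93.0980 / 51.6720 = 1.8017

1.802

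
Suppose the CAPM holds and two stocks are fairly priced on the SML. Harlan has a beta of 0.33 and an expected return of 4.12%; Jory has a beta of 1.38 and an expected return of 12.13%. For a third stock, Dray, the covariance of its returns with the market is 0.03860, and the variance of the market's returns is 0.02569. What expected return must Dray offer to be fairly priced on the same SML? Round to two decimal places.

MRP = (12.13% − 4.12%) / (1.38 − 0.33) = 7.6286%
R_f = 4.12% − 0.33 × 7.6286% = 1.6026%
β_Dray = Cov / Var(R_m) = 0.03860 / 0.02569 = 1.5025
E(R_Dray) = R_f + β × MRP = 1.6026% + 1.5025 × 7.6286% = 13.06%

13.06%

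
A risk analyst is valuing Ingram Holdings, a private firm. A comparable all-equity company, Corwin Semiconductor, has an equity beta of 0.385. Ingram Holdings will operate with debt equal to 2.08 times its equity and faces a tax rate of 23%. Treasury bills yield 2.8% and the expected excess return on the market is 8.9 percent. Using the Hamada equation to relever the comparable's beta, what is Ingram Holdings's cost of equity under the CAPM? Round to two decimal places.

11.71%

β_L = β_U × [1 + (1 − t)(D/E)] = 0.385 × [1 + (1 − 0.23) × 2.08]
    = 0.385 × [1 + 0.77 × 2.08] = 0.385 × 2.6016 = 1.0016
E(R) = R_f + β_L × MRP = 2.8% + 1.0016 × 8.9% = 11.71%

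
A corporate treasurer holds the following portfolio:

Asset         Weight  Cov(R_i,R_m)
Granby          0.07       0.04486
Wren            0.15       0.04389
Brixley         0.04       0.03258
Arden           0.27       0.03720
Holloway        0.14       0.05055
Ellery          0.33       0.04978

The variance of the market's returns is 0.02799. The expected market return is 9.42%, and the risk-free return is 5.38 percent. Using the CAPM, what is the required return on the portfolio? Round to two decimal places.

β_Granby = 0.04486 / 0.02799 = 1.6027
β_Wren = 0.04389 / 0.02799 = 1.5681
β_Brixley = 0.03258 / 0.02799 = 1.1640
β_Arden = 0.03720 / 0.02799 = 1.3290
β_Holloway = 0.05055 / 0.02799 = 1.8060
β_Ellery = 0.04978 / 0.02799 = 1.7785
β_P = Σ w_i β_i = 0.07×1.6027 + 0.15×1.5681 + 0.04×1.1640 + 0.27×1.3290 + 0.14×1.8060 + 0.33×1.7785 = 1.5925
MRP = 9.42% − 5.38% = 4.04%
E(R_P) = R_f + β_P × MRP = 5.38% + 1.5925 × 4.04% = 11.81%

11.81%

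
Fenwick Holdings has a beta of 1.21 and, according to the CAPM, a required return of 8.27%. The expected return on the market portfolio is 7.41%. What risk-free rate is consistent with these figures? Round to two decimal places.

E(R) = R_f + β(E(R_m) − R_f) = R_f(1 − β) + β·E(R_m)
8.27% = R_f × (1 − 1.21) + 1.21 × 7.41%
8.27% = R_f × -0.21 + 8.9661%
R_f = (8.27% − 8.9661%) / -0.21 = 3.31%

3.31%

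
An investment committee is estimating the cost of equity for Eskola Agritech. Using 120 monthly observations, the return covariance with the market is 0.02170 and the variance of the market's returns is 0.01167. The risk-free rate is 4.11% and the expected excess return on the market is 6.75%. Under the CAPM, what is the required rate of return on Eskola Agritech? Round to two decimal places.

16.66%

β = Cov(R_i, R_m) / Var(R_m) = 0.02170 / 0.01167 = 1.8595
E(R) = R_f + β × MRP = 4.11% + 1.8595 × 6.75% = 16.66%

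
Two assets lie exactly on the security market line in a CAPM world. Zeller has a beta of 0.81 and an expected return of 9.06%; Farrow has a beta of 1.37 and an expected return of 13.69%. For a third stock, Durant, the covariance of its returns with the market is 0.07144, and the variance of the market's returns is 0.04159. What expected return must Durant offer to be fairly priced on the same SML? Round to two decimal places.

MRP = (13.69% − 9.06%) / (1.37 − 0.81) = 8.2679%
R_f = 9.06% − 0.81 × 8.2679% = 2.3630%
β_Durant = Cov / Var(R_m) = 0.07144 / 0.04159 = 1.7177
E(R_Durant) = R_f + β × MRP = 2.3630% + 1.7177 × 8.2679% = 16.56%

16.56%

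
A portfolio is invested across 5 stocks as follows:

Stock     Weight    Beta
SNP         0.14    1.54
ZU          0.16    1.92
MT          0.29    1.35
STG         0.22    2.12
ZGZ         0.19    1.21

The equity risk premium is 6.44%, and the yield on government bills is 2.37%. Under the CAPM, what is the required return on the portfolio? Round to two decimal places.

β_P = Σ w_i β_i = 0.14×1.54 + 0.16×1.92 + 0.29×1.35 + 0.22×2.12 + 0.19×1.21 = 1.6106
E(R_P) = R_f + β_P × MRP = 2.37% + 1.6106 × 6.44% = 12.74%

12.74%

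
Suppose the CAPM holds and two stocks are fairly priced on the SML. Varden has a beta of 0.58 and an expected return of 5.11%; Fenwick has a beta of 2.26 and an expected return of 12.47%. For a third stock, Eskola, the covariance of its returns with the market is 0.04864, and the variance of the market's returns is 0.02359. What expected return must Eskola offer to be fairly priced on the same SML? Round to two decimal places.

MRP = (12.47% − 5.11%) / (2.26 − 0.58) = 4.3810%
R_f = 5.11% − 0.58 × 4.3810% = 2.5690%
β_Eskola = Cov / Var(R_m) = 0.04864 / 0.02359 = 2.0619
E(R_Eskola) = R_f + β × MRP = 2.5690% + 2.0619 × 4.3810% = 11.60%

11.60%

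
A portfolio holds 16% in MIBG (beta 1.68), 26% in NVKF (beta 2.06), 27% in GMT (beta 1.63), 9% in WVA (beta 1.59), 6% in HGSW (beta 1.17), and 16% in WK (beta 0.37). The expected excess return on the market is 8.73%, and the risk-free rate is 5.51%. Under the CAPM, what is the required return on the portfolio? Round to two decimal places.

β_P = Σ w_i β_i = 0.16×1.68 + 0.26×2.06 + 0.27×1.63 + 0.09×1.59 + 0.06×1.17 + 0.16×0.37 = 1.5170
E(R_P) = R_f + β_P × MRP = 5.51% + 1.5170 × 8.73% = 18.75%

18.75%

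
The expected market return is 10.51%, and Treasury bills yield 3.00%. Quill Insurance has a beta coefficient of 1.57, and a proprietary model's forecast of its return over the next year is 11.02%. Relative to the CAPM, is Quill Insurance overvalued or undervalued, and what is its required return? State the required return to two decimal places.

MRP = 10.51% − 3.00% = 7.51%
Required return = R_f + β·MRP = 3.00% + 1.57 × 7.51% = 14.79%
Forecast 11.02% < required 14.79% → the stock plots below the SML → overvalued.

Overvalued; required return 14.79%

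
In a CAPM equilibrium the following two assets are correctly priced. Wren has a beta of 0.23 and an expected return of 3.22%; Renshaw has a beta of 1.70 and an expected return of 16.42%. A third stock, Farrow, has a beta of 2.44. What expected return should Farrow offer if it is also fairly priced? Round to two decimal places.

MRP (SML slope) = (16.42% − 3.22%) / (1.70 − 0.23) = 13.20% / 1.47 = 8.9796%
R_f (intercept) = 3.22% − 0.23 × 8.9796% = 1.1547%
E(R_Farrow) = R_f + β × MRP = 1.1547% + 2.44 × 8.9796% = 23.06%

23.06%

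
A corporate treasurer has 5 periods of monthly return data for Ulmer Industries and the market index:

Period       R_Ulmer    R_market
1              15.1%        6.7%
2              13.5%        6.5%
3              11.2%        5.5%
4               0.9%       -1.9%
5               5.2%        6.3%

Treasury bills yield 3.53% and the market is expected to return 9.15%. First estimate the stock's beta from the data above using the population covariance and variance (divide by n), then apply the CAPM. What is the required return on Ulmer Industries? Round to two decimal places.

Mean R_i = (15.1 + 13.5 + 11.2 + 0.9 + 5.2) / 5 = 9.1800%
Mean R_m = (6.7 + 6.5 + 5.5 − 1.9 + 6.3) / 5 = 4.6200%
Σ(R_i − R̄_i)(R_m − R̄_m) = 69.5120  ⇒  Cov = 69.5120 / 5 = 13.9024
Σ(R_m − R̄_m)² = 53.9680  ⇒  Var(R_m) = 53.9680 / 5 = 10.7936
β = Cov / Var(R_m) = 13.9024 / 10.7936 = 1.2880
MRP = 9.15% − 3.53% = 5.62%
E(R) = R_f + β × MRP = 3.53% + 1.2880 × 5.62% = 10.77%

10.77%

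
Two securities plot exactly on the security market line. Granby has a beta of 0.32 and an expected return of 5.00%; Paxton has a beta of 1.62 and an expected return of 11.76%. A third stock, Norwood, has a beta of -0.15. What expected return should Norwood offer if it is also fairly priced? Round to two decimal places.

MRP (SML slope) = (11.76% − 5.00%) / (1.62 − 0.32) = 6.76% / 1.30 = 5.2000%
R_f (intercept) = 5.00% − 0.32 × 5.2000% = 3.3360%
E(R_Norwood) = R_f + β × MRP = 3.3360% + -0.15 × 5.2000% = 2.56%

2.56%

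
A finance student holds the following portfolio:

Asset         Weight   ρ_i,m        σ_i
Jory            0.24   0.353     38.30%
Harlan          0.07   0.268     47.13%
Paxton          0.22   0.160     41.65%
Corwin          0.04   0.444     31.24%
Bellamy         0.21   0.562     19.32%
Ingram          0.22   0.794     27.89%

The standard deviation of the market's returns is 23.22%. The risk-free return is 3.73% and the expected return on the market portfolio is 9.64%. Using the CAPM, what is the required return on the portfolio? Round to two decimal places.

7.12%

β_Jory = 0.353 × 38.30% / 23.22% = 0.5823
β_Harlan = 0.268 × 47.13% / 23.22% = 0.5440
β_Paxton = 0.160 × 41.65% / 23.22% = 0.2870
β_Corwin = 0.444 × 31.24% / 23.22% = 0.5974
β_Bellamy = 0.562 × 19.32% / 23.22% = 0.4676
β_Ingram = 0.794 × 27.89% / 23.22% = 0.9537
β_P = Σ w_i β_i = 0.24×0.5823 + 0.07×0.5440 + 0.22×0.2870 + 0.04×0.5974 + 0.21×0.4676 + 0.22×0.9537 = 0.5729
MRP = 9.64% − 3.73% = 5.91%
E(R_P) = R_f + β_P × MRP = 3.73% + 0.5729 × 5.91% = 7.12%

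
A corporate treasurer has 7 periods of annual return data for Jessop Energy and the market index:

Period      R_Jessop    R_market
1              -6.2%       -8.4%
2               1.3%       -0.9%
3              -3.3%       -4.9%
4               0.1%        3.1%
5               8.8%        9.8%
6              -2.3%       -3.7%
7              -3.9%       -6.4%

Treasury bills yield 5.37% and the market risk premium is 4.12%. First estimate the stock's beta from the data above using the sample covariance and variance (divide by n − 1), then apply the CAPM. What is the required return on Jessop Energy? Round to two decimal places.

Mean R_i = (-6.2 + 1.3 − 3.3 + 0.1 + 8.8 − 2.3 − 3.9) / 7 = -0.7857%
Mean R_m = (-8.4 − 0.9 − 4.9 + 3.1 + 9.8 − 3.7 − 6.4) / 7 = -1.6286%
Σ(R_i − R̄_i)(R_m − R̄_m) = 178.1429  ⇒  Cov = 178.1429 / 6 = 29.6905
Σ(R_m − R̄_m)² = 237.1143  ⇒  Var(R_m) = 237.1143 / 6 = 39.5191
β = Cov / Var(R_m) = 29.6905 / 39.5191 = 0.7513
E(R) = R_f + β × MRP = 5.37% + 0.7513 × 4.12% = 8.47%

8.47%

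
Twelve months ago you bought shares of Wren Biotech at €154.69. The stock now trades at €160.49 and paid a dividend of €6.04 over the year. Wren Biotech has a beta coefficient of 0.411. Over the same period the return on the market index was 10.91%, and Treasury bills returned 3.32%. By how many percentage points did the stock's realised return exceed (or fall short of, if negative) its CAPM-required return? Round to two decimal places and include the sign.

Realised HPR = (P1 + D1 − P0) / P0 = (160.49 + 6.04 − 154.69) / 154.69 = 11.84 / 154.69 = 7.6540%
MRP = 10.91% − 3.32% = 7.59%
CAPM required = R_f + β·MRP = 3.32% + 0.411 × 7.59% = 6.43949%
α = realised − required = 7.6540% − 6.43949% = +1.21%

+1.21%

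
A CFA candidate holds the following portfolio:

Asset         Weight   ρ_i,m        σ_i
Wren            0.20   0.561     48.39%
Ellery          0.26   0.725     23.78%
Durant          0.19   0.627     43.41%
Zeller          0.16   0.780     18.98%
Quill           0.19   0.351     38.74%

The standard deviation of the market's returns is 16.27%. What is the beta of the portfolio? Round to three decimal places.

1.231

β_Wren = 0.561 × 48.39% / 16.27% = 1.6685
β_Ellery = 0.725 × 23.78% / 16.27% = 1.0596
β_Durant = 0.627 × 43.41% / 16.27% = 1.6729
β_Zeller = 0.780 × 18.98% / 16.27% = 0.9099
β_Quill = 0.351 × 38.74% / 16.27% = 0.8358
β_P = Σ w_i β_i = 0.20×1.6685 + 0.26×1.0596 + 0.19×1.6729 + 0.16×0.9099 + 0.19×0.8358 = 1.2314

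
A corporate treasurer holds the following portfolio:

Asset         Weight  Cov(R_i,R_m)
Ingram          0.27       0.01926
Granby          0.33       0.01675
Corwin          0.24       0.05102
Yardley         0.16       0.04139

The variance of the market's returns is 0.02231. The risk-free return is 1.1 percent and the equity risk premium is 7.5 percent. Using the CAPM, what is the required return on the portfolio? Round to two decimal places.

11.05%

β_Ingram = 0.01926 / 0.02231 = 0.8633
β_Granby = 0.01675 / 0.02231 = 0.7508
β_Corwin = 0.05102 / 0.02231 = 2.2869
β_Yardley = 0.04139 / 0.02231 = 1.8552
β_P = Σ w_i β_i = 0.27×0.8633 + 0.33×0.7508 + 0.24×2.2869 + 0.16×1.8552 = 1.3265
E(R_P) = R_f + β_P × MRP = 1.1% + 1.3265 × 7.5% = 11.05%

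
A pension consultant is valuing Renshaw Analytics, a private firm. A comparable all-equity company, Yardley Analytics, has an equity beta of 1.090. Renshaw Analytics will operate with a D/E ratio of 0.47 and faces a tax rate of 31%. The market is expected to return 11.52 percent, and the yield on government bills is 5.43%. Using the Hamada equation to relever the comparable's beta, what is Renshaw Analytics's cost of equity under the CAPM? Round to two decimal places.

β_L = β_U × [1 + (1 − t)(D/E)] = 1.090 × [1 + (1 − 0.31) × 0.47]
    = 1.090 × [1 + 0.69 × 0.47] = 1.090 × 1.3243 = 1.4435
MRP = 11.52% − 5.43% = 6.09%
E(R) = R_f + β_L × MRP = 5.43% + 1.4435 × 6.09% = 14.22%

14.22%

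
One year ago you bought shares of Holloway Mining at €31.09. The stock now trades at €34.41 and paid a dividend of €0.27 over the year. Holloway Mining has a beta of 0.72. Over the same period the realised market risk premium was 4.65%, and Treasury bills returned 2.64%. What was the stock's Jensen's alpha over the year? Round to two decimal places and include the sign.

+5.56%

Realised HPR = (P1 + D1 − P0) / P0 = (34.41 + 0.27 − 31.09) / 31.09 = 3.59 / 31.09 = 11.5471%
CAPM required = R_f + β·MRP = 2.64% + 0.72 × 4.65% = 5.9880%
α = realised − required = 11.5471% − 5.9880% = +5.56%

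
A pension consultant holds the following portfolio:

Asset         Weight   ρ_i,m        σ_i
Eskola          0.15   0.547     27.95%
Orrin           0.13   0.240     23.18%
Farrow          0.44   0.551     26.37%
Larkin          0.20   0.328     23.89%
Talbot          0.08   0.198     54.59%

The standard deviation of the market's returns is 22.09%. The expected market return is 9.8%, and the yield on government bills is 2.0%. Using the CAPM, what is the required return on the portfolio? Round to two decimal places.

6.18%

β_Eskola = 0.547 × 27.95% / 22.09% = 0.6921
β_Orrin = 0.240 × 23.18% / 22.09% = 0.2518
β_Farrow = 0.551 × 26.37% / 22.09% = 0.6578
β_Larkin = 0.328 × 23.89% / 22.09% = 0.3547
β_Talbot = 0.198 × 54.59% / 22.09% = 0.4893
β_P = Σ w_i β_i = 0.15×0.6921 + 0.13×0.2518 + 0.44×0.6578 + 0.20×0.3547 + 0.08×0.4893 = 0.5361
MRP = 9.8% − 2.0% = 7.80%
E(R_P) = R_f + β_P × MRP = 2.0% + 0.5361 × 7.8% = 6.18%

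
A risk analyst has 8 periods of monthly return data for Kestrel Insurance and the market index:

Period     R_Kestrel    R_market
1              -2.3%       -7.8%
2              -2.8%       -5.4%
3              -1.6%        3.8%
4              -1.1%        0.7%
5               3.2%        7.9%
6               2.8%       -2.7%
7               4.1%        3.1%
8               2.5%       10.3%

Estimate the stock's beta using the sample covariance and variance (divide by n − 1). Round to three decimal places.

Mean R_i = (-2.3 − 2.8 − 1.6 − 1.1 + 3.2 + 2.8 + 4.1 + 2.5) / 8 = 0.6000%
Mean R_m = (-7.8 − 5.4 + 3.8 + 0.7 + 7.9 − 2.7 + 3.1 + 10.3) / 8 = 1.2375%
Σ(R_i − R̄_i)(R_m − R̄_m) = 76.4500  ⇒  Cov = 76.4500 / 7 = 10.9214
Σ(R_m − R̄_m)² = 278.0788  ⇒  Var(R_m) = 278.0788 / 7 = 39.7255
β = Cov / Var(R_m) = 10.9214 / 39.7255 = 0.2749

0.275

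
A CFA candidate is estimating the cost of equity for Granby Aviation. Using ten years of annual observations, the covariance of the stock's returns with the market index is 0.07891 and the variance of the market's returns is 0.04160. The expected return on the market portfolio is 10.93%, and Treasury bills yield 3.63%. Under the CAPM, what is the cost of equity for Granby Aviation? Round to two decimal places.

β = Cov(R_i, R_m) / Var(R_m) = 0.07891 / 0.04160 = 1.8969
MRP = 10.93% − 3.63% = 7.30%
E(R) = R_f + β × MRP = 3.63% + 1.8969 × 7.30% = 17.48%

17.48%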